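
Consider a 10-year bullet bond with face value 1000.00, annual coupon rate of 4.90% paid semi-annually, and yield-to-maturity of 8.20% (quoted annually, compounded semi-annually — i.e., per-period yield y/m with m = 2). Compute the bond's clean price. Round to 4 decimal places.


Answer: Price = 777.7322

Derivation:
Coupon per period c = face * coupon_rate / m = 24.500000
Periods per year m = 2; per-period yield y/m = 0.041000
Number of cashflows N = 20
Cashflows (t years, CF_t, discount factor 1/(1+y/m)^(m*t), PV):
  t = 0.5000: CF_t = 24.500000, DF = 0.960615, PV = 23.535062
  t = 1.0000: CF_t = 24.500000, DF = 0.922781, PV = 22.608129
  t = 1.5000: CF_t = 24.500000, DF = 0.886437, PV = 21.717703
  t = 2.0000: CF_t = 24.500000, DF = 0.851524, PV = 20.862347
  t = 2.5000: CF_t = 24.500000, DF = 0.817987, PV = 20.040679
  t = 3.0000: CF_t = 24.500000, DF = 0.785770, PV = 19.251373
  t = 3.5000: CF_t = 24.500000, DF = 0.754823, PV = 18.493154
  t = 4.0000: CF_t = 24.500000, DF = 0.725094, PV = 17.764797
  t = 4.5000: CF_t = 24.500000, DF = 0.696536, PV = 17.065127
  t = 5.0000: CF_t = 24.500000, DF = 0.669103, PV = 16.393013
  t = 5.5000: CF_t = 24.500000, DF = 0.642750, PV = 15.747371
  t = 6.0000: CF_t = 24.500000, DF = 0.617435, PV = 15.127158
  t = 6.5000: CF_t = 24.500000, DF = 0.593117, PV = 14.531371
  t = 7.0000: CF_t = 24.500000, DF = 0.569757, PV = 13.959050
  t = 7.5000: CF_t = 24.500000, DF = 0.547317, PV = 13.409270
  t = 8.0000: CF_t = 24.500000, DF = 0.525761, PV = 12.881143
  t = 8.5000: CF_t = 24.500000, DF = 0.505054, PV = 12.373817
  t = 9.0000: CF_t = 24.500000, DF = 0.485162, PV = 11.886471
  t = 9.5000: CF_t = 24.500000, DF = 0.466054, PV = 11.418320
  t = 10.0000: CF_t = 1024.500000, DF = 0.447698, PV = 458.666871
Price P = sum_t PV_t = 777.732228


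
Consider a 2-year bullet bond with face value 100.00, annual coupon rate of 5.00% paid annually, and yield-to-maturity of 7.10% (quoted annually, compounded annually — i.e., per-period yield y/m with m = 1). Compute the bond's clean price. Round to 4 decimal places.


Answer: Price = 96.2084

Derivation:
Coupon per period c = face * coupon_rate / m = 5.000000
Periods per year m = 1; per-period yield y/m = 0.071000
Number of cashflows N = 2
Cashflows (t years, CF_t, discount factor 1/(1+y/m)^(m*t), PV):
  t = 1.0000: CF_t = 5.000000, DF = 0.933707, PV = 4.668534
  t = 2.0000: CF_t = 105.000000, DF = 0.871808, PV = 91.539884
Price P = sum_t PV_t = 96.208418


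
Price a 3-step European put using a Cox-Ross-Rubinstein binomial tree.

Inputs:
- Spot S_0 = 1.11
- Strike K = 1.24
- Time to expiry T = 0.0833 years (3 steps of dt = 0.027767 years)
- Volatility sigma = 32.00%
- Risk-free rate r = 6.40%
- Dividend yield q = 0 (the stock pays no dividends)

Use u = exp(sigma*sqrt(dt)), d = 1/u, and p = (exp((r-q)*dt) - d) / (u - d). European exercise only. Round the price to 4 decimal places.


Answer: Price = V(0,0) = 0.1313

Derivation:
dt = T/N = 0.027767
u = exp(sigma*sqrt(dt)) = 1.054770; d = 1/u = 0.948074
p = (exp((r-q)*dt) - d) / (u - d) = 0.503343
Discount per step: exp(-r*dt) = 0.998225
Stock lattice S(k, i) with i counting down-moves:
  k=0: S(0,0) = 1.1100
  k=1: S(1,0) = 1.1708; S(1,1) = 1.0524
  k=2: S(2,0) = 1.2349; S(2,1) = 1.1100; S(2,2) = 0.9977
  k=3: S(3,0) = 1.3026; S(3,1) = 1.1708; S(3,2) = 1.0524; S(3,3) = 0.9459
Terminal payoffs V(N, i) = max(K - S_T, 0):
  V(3,0) = 0.000000; V(3,1) = 0.069205; V(3,2) = 0.187638; V(3,3) = 0.294090
Backward induction: V(k, i) = exp(-r*dt) * [p * V(k+1, i) + (1-p) * V(k+1, i+1)].
  V(2,0) = exp(-r*dt) * [p*0.000000 + (1-p)*0.069205] = 0.034310
  V(2,1) = exp(-r*dt) * [p*0.069205 + (1-p)*0.187638] = 0.127798
  V(2,2) = exp(-r*dt) * [p*0.187638 + (1-p)*0.294090] = 0.240081
  V(1,0) = exp(-r*dt) * [p*0.034310 + (1-p)*0.127798] = 0.080598
  V(1,1) = exp(-r*dt) * [p*0.127798 + (1-p)*0.240081] = 0.183238
  V(0,0) = exp(-r*dt) * [p*0.080598 + (1-p)*0.183238] = 0.131342


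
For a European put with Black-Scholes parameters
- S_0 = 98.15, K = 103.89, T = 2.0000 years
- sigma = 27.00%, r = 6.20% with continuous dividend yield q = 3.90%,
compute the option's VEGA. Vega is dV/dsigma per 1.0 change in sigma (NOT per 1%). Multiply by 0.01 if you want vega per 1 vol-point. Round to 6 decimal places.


d1 = 0.1625409954; d2 = -0.2192966664
phi(d1) = 0.3937069923; exp(-qT) = 0.9249644265; exp(-rT) = 0.8833798409
Vega = S * exp(-qT) * phi(d1) * sqrt(T) = 98.1500 * 0.9249644265 * 0.3937069923 * 1.4142135624 = 50.547940

Answer: Vega = 50.547940


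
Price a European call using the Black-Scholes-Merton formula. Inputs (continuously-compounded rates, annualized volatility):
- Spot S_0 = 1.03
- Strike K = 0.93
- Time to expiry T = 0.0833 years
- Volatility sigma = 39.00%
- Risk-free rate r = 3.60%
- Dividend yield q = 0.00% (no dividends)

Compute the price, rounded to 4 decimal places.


Answer: Price = 0.1132

Derivation:
d1 = (ln(S/K) + (r - q + 0.5*sigma^2) * T) / (sigma * sqrt(T)) = 0.99024950
d2 = d1 - sigma * sqrt(T) = 0.87768872
exp(-rT) = 0.99700569; exp(-qT) = 1.00000000
C = S_0 * exp(-qT) * N(d1) - K * exp(-rT) * N(d2)
N(d1) = 0.83897391; N(d2) = 0.80994367
C = 1.0300 * 1.00000000 * 0.83897391 - 0.9300 * 0.99700569 * 0.80994367 = 0.1132


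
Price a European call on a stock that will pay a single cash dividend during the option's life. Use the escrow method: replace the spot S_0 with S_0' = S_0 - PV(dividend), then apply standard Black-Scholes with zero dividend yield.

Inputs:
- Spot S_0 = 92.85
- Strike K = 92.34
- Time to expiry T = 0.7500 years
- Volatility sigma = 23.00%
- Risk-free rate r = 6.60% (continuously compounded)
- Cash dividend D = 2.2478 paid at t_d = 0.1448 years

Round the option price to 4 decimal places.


Answer: Price = 8.5360

Derivation:
PV(D) = D * exp(-r * t_d) = 2.2478 * 0.99048872 = 2.22642055
S_0' = S_0 - PV(D) = 92.8500 - 2.22642055 = 90.62357945
d1 = (ln(S_0'/K) + (r + sigma^2/2)*T) / (sigma*sqrt(T)) = 0.25390620
d2 = d1 - sigma*sqrt(T) = 0.05472036
exp(-rT) = 0.95170516
N(d1) = 0.60021599; N(d2) = 0.52181938
C = S_0' * N(d1) - K * exp(-rT) * N(d2) = 90.62357945 * 0.60021599 - 92.3400 * 0.95170516 * 0.52181938 = 8.5360


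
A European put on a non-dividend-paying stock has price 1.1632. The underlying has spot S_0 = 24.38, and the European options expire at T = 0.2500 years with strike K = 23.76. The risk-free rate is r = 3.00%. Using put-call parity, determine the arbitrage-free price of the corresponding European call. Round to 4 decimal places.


Answer: Call price = 1.9607

Derivation:
Put-call parity: C - P = S_0 * exp(-qT) - K * exp(-rT).
S_0 * exp(-qT) = 24.3800 * 1.00000000 = 24.38000000
K * exp(-rT) = 23.7600 * 0.99252805 = 23.58246658
C = P + S*exp(-qT) - K*exp(-rT)
C = 1.1632 + 24.38000000 - 23.58246658 = 1.9607


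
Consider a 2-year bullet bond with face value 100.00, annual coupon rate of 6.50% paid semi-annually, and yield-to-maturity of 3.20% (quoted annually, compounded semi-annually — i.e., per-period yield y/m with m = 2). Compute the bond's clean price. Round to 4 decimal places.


Coupon per period c = face * coupon_rate / m = 3.250000
Periods per year m = 2; per-period yield y/m = 0.016000
Number of cashflows N = 4
Cashflows (t years, CF_t, discount factor 1/(1+y/m)^(m*t), PV):
  t = 0.5000: CF_t = 3.250000, DF = 0.984252, PV = 3.198819
  t = 1.0000: CF_t = 3.250000, DF = 0.968752, PV = 3.148444
  t = 1.5000: CF_t = 3.250000, DF = 0.953496, PV = 3.098862
  t = 2.0000: CF_t = 103.250000, DF = 0.938480, PV = 96.898093
Price P = sum_t PV_t = 106.344217

Answer: Price = 106.3442


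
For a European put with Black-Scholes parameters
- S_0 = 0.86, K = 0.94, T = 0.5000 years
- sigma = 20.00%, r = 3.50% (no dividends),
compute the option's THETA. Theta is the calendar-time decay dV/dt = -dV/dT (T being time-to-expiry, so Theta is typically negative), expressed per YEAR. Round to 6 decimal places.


Answer: Theta = -0.020948

Derivation:
d1 = -0.4344993405; d2 = -0.5759206967
phi(d1) = 0.3630069236; exp(-qT) = 1.0000000000; exp(-rT) = 0.9826522357
Theta = -S*exp(-qT)*phi(d1)*sigma/(2*sqrt(T)) + r*K*exp(-rT)*N(-d2) - q*S*exp(-qT)*N(-d1)
N(-d1) = 0.6680370632; N(-d2) = 0.7176656072; sqrt(T) = 0.7071067812
Term 1 = -0.8600 * 1.0000000000 * 0.3630069236 * 0.2000 / (2 * 0.7071067812) = -0.0441497611
Term 2 = 0.0350 * 0.9400 * 0.9826522357 * 0.7176656072 = 0.0232015970
Term 3 = 0 (no dividend yield, q = 0)
Theta = -0.0441497611 + (0.0232015970) + (0.0000000000) = -0.020948


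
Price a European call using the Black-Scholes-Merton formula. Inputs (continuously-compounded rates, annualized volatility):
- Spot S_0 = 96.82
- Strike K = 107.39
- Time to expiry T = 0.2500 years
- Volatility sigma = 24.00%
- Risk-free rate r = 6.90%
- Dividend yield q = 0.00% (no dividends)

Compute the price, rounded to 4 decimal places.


d1 = (ln(S/K) + (r - q + 0.5*sigma^2) * T) / (sigma * sqrt(T)) = -0.65969569
d2 = d1 - sigma * sqrt(T) = -0.77969569
exp(-rT) = 0.98289793; exp(-qT) = 1.00000000
C = S_0 * exp(-qT) * N(d1) - K * exp(-rT) * N(d2)
N(d1) = 0.25472457; N(d2) = 0.21778501
C = 96.8200 * 1.00000000 * 0.25472457 - 107.3900 * 0.98289793 * 0.21778501 = 1.6745

Answer: Price = 1.6745


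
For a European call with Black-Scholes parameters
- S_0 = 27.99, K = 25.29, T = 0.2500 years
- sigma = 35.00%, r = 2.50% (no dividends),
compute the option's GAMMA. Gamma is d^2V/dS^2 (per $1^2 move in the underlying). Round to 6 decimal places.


Answer: Gamma = 0.063620

Derivation:
d1 = 0.7028613877; d2 = 0.5278613877
phi(d1) = 0.3116278479; exp(-qT) = 1.0000000000; exp(-rT) = 0.9937694906
Gamma = exp(-qT) * phi(d1) / (S * sigma * sqrt(T)) = 1.0000000000 * 0.3116278479 / (27.9900 * 0.3500 * 0.5000000000) = 0.063620


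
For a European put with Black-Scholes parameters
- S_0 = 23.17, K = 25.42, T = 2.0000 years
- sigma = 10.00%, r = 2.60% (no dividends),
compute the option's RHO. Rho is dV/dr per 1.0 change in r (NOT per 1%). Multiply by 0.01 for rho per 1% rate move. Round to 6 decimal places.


d1 = -0.2169257044; d2 = -0.3583470606
phi(d1) = 0.3896653778; exp(-qT) = 1.0000000000; exp(-rT) = 0.9493288668
N(-d2) = 0.6399581980
Rho = -K*T*exp(-rT)*N(-d2) = -25.4200 * 2.0000 * 0.9493288668 * 0.6399581980 = -30.886865

Answer: Rho = -30.886865


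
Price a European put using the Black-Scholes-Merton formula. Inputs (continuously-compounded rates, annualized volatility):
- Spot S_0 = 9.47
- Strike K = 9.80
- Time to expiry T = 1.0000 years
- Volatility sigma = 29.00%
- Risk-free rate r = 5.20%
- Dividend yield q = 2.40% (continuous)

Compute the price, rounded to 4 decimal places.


d1 = (ln(S/K) + (r - q + 0.5*sigma^2) * T) / (sigma * sqrt(T)) = 0.12343628
d2 = d1 - sigma * sqrt(T) = -0.16656372
exp(-rT) = 0.94932887; exp(-qT) = 0.97628571
P = K * exp(-rT) * N(-d2) - S_0 * exp(-qT) * N(-d1)
N(-d1) = 0.45088081; N(-d2) = 0.56614333
P = 9.8000 * 0.94932887 * 0.56614333 - 9.4700 * 0.97628571 * 0.45088081 = 1.0985

Answer: Price = 1.0985


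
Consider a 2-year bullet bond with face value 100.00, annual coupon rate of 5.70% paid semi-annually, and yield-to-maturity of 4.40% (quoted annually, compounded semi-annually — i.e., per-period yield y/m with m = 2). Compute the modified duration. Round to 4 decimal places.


Coupon per period c = face * coupon_rate / m = 2.850000
Periods per year m = 2; per-period yield y/m = 0.022000
Number of cashflows N = 4
Cashflows (t years, CF_t, discount factor 1/(1+y/m)^(m*t), PV):
  t = 0.5000: CF_t = 2.850000, DF = 0.978474, PV = 2.788650
  t = 1.0000: CF_t = 2.850000, DF = 0.957411, PV = 2.728620
  t = 1.5000: CF_t = 2.850000, DF = 0.936801, PV = 2.669883
  t = 2.0000: CF_t = 102.850000, DF = 0.916635, PV = 94.275906
Price P = sum_t PV_t = 102.463058
First compute Macaulay numerator sum_t t * PV_t:
  t * PV_t at t = 0.5000: 1.394325
  t * PV_t at t = 1.0000: 2.728620
  t * PV_t at t = 1.5000: 4.004824
  t * PV_t at t = 2.0000: 188.551811
Macaulay duration D = 196.679580 / 102.463058 = 1.919517
Modified duration = D / (1 + y/m) = 1.919517 / (1 + 0.022000) = 1.878197

Answer: Modified duration = 1.8782


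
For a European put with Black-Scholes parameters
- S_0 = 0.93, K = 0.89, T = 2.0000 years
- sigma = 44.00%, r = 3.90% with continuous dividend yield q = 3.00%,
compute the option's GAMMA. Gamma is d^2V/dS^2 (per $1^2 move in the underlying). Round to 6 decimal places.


d1 = 0.4107054945; d2 = -0.2115484729
phi(d1) = 0.3666754939; exp(-qT) = 0.9417645336; exp(-rT) = 0.9249644265
Gamma = exp(-qT) * phi(d1) / (S * sigma * sqrt(T)) = 0.9417645336 * 0.3666754939 / (0.9300 * 0.4400 * 1.4142135624) = 0.596724

Answer: Gamma = 0.596724


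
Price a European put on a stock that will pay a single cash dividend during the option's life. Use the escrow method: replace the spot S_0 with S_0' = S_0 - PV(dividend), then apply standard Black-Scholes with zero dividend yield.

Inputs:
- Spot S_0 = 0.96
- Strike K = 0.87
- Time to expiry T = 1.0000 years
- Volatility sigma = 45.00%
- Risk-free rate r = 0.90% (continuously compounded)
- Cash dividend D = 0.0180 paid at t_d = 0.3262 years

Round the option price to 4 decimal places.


PV(D) = D * exp(-r * t_d) = 0.0180 * 0.99706851 = 0.01794723
S_0' = S_0 - PV(D) = 0.9600 - 0.01794723 = 0.94205277
d1 = (ln(S_0'/K) + (r + sigma^2/2)*T) / (sigma*sqrt(T)) = 0.42181795
d2 = d1 - sigma*sqrt(T) = -0.02818205
exp(-rT) = 0.99104038
N(-d1) = 0.33657895; N(-d2) = 0.51124152
P = K * exp(-rT) * N(-d2) - S_0' * N(-d1) = 0.8700 * 0.99104038 * 0.51124152 - 0.94205277 * 0.33657895 = 0.1237

Answer: Price = 0.1237


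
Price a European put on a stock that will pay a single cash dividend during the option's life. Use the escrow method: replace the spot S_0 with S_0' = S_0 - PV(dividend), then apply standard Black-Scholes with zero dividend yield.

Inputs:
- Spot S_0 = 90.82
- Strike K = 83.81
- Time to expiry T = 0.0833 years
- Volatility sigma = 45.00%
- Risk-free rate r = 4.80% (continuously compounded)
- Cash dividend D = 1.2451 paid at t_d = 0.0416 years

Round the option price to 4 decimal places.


Answer: Price = 2.0731

Derivation:
PV(D) = D * exp(-r * t_d) = 1.2451 * 0.99800519 = 1.24261626
S_0' = S_0 - PV(D) = 90.8200 - 1.24261626 = 89.57738374
d1 = (ln(S_0'/K) + (r + sigma^2/2)*T) / (sigma*sqrt(T)) = 0.60813357
d2 = d1 - sigma*sqrt(T) = 0.47825575
exp(-rT) = 0.99600958
N(-d1) = 0.27154944; N(-d2) = 0.31623409
P = K * exp(-rT) * N(-d2) - S_0' * N(-d1) = 83.8100 * 0.99600958 * 0.31623409 - 89.57738374 * 0.27154944 = 2.0731


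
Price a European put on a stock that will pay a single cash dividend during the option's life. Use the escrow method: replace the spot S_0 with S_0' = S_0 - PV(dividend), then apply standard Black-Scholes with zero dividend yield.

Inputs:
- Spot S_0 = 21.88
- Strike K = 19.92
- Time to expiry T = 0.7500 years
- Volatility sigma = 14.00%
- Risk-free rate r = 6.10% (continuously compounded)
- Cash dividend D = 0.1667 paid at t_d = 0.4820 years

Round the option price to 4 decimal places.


Answer: Price = 0.1722

Derivation:
PV(D) = D * exp(-r * t_d) = 0.1667 * 0.97102603 = 0.16187004
S_0' = S_0 - PV(D) = 21.8800 - 0.16187004 = 21.71812996
d1 = (ln(S_0'/K) + (r + sigma^2/2)*T) / (sigma*sqrt(T)) = 1.15076748
d2 = d1 - sigma*sqrt(T) = 1.02952392
exp(-rT) = 0.95528075
N(-d1) = 0.12491395; N(-d2) = 0.15161677
P = K * exp(-rT) * N(-d2) - S_0' * N(-d1) = 19.9200 * 0.95528075 * 0.15161677 - 21.71812996 * 0.12491395 = 0.1722


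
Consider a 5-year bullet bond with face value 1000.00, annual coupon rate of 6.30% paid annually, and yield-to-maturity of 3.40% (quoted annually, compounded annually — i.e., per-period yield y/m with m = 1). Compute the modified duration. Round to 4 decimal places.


Coupon per period c = face * coupon_rate / m = 63.000000
Periods per year m = 1; per-period yield y/m = 0.034000
Number of cashflows N = 5
Cashflows (t years, CF_t, discount factor 1/(1+y/m)^(m*t), PV):
  t = 1.0000: CF_t = 63.000000, DF = 0.967118, PV = 60.928433
  t = 2.0000: CF_t = 63.000000, DF = 0.935317, PV = 58.924984
  t = 3.0000: CF_t = 63.000000, DF = 0.904562, PV = 56.987412
  t = 4.0000: CF_t = 63.000000, DF = 0.874818, PV = 55.113551
  t = 5.0000: CF_t = 1063.000000, DF = 0.846052, PV = 899.353793
Price P = sum_t PV_t = 1131.308173
First compute Macaulay numerator sum_t t * PV_t:
  t * PV_t at t = 1.0000: 60.928433
  t * PV_t at t = 2.0000: 117.849968
  t * PV_t at t = 3.0000: 170.962235
  t * PV_t at t = 4.0000: 220.454204
  t * PV_t at t = 5.0000: 4496.768966
Macaulay duration D = 5066.963807 / 1131.308173 = 4.478854
Modified duration = D / (1 + y/m) = 4.478854 / (1 + 0.034000) = 4.331580

Answer: Modified duration = 4.3316


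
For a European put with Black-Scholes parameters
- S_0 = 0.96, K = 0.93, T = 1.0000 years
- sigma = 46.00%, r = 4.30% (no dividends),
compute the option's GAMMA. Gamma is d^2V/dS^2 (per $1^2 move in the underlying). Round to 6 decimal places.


d1 = 0.3924971702; d2 = -0.0675028298
phi(d1) = 0.3693666313; exp(-qT) = 1.0000000000; exp(-rT) = 0.9579113901
Gamma = exp(-qT) * phi(d1) / (S * sigma * sqrt(T)) = 1.0000000000 * 0.3693666313 / (0.9600 * 0.4600 * 1.0000000000) = 0.836428

Answer: Gamma = 0.836428


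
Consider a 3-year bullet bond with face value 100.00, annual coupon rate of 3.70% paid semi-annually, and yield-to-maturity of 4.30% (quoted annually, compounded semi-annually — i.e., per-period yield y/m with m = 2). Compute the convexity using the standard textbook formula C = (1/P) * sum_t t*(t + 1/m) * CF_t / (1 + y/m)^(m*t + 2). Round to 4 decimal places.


Coupon per period c = face * coupon_rate / m = 1.850000
Periods per year m = 2; per-period yield y/m = 0.021500
Number of cashflows N = 6
Cashflows (t years, CF_t, discount factor 1/(1+y/m)^(m*t), PV):
  t = 0.5000: CF_t = 1.850000, DF = 0.978953, PV = 1.811062
  t = 1.0000: CF_t = 1.850000, DF = 0.958348, PV = 1.772944
  t = 1.5000: CF_t = 1.850000, DF = 0.938177, PV = 1.735628
  t = 2.0000: CF_t = 1.850000, DF = 0.918431, PV = 1.699097
  t = 2.5000: CF_t = 1.850000, DF = 0.899100, PV = 1.663336
  t = 3.0000: CF_t = 101.850000, DF = 0.880177, PV = 89.645978
Price P = sum_t PV_t = 98.328044
Convexity numerator sum_t t*(t + 1/m) * CF_t / (1+y/m)^(m*t + 2):
  t = 0.5000: term = 0.867814
  t = 1.0000: term = 2.548646
  t = 1.5000: term = 4.990007
  t = 2.0000: term = 8.141633
  t = 2.5000: term = 11.955408
  t = 3.0000: term = 902.076491
Convexity = (1/P) * sum = 930.579998 / 98.328044 = 9.464034

Answer: Convexity = 9.4640


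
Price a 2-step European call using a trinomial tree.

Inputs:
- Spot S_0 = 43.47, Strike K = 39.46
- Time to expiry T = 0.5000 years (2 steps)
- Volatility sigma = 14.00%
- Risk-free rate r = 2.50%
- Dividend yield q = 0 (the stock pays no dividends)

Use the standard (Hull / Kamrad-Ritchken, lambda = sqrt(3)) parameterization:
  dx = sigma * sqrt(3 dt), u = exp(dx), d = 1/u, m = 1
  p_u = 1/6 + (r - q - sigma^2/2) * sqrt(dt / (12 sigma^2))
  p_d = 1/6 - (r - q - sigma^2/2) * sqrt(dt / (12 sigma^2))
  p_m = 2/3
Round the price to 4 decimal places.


Answer: Price = V(0,0) = 4.8096

Derivation:
dt = T/N = 0.250000; dx = sigma*sqrt(3*dt) = 0.121244
u = exp(dx) = 1.128900; d = 1/u = 0.885818
p_u = 0.182338, p_m = 0.666667, p_d = 0.150996
Discount per step: exp(-r*dt) = 0.993769
Stock lattice S(k, j) with j the centered position index:
  k=0: S(0,+0) = 43.4700
  k=1: S(1,-1) = 38.5065; S(1,+0) = 43.4700; S(1,+1) = 49.0733
  k=2: S(2,-2) = 34.1098; S(2,-1) = 38.5065; S(2,+0) = 43.4700; S(2,+1) = 49.0733; S(2,+2) = 55.3988
Terminal payoffs V(N, j) = max(S_T - K, 0):
  V(2,-2) = 0.000000; V(2,-1) = 0.000000; V(2,+0) = 4.010000; V(2,+1) = 9.613276; V(2,+2) = 15.938812
Backward induction: V(k, j) = exp(-r*dt) * [p_u * V(k+1, j+1) + p_m * V(k+1, j) + p_d * V(k+1, j-1)]
  V(1,-1) = exp(-r*dt) * [p_u*4.010000 + p_m*0.000000 + p_d*0.000000] = 0.726618
  V(1,+0) = exp(-r*dt) * [p_u*9.613276 + p_m*4.010000 + p_d*0.000000] = 4.398618
  V(1,+1) = exp(-r*dt) * [p_u*15.938812 + p_m*9.613276 + p_d*4.010000] = 9.858778
  V(0,+0) = exp(-r*dt) * [p_u*9.858778 + p_m*4.398618 + p_d*0.726618] = 4.809600


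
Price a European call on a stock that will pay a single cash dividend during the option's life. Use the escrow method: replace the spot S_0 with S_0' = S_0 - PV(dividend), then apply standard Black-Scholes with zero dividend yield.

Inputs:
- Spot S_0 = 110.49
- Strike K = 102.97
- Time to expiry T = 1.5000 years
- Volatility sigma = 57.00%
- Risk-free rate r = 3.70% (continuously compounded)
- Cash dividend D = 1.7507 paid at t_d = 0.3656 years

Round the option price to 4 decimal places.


Answer: Price = 34.1492

Derivation:
PV(D) = D * exp(-r * t_d) = 1.7507 * 0.98656388 = 1.72717739
S_0' = S_0 - PV(D) = 110.4900 - 1.72717739 = 108.76282261
d1 = (ln(S_0'/K) + (r + sigma^2/2)*T) / (sigma*sqrt(T)) = 0.50695397
d2 = d1 - sigma*sqrt(T) = -0.19115060
exp(-rT) = 0.94601202
N(d1) = 0.69390644; N(d2) = 0.42420380
C = S_0' * N(d1) - K * exp(-rT) * N(d2) = 108.76282261 * 0.69390644 - 102.9700 * 0.94601202 * 0.42420380 = 34.1492


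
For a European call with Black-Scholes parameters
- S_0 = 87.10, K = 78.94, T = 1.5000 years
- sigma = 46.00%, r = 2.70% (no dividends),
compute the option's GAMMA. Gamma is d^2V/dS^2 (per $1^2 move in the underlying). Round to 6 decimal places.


d1 = 0.5281824324; d2 = -0.0352002084
phi(d1) = 0.3470012578; exp(-qT) = 1.0000000000; exp(-rT) = 0.9603091645
Gamma = exp(-qT) * phi(d1) / (S * sigma * sqrt(T)) = 1.0000000000 * 0.3470012578 / (87.1000 * 0.4600 * 1.2247448714) = 0.007071

Answer: Gamma = 0.007071


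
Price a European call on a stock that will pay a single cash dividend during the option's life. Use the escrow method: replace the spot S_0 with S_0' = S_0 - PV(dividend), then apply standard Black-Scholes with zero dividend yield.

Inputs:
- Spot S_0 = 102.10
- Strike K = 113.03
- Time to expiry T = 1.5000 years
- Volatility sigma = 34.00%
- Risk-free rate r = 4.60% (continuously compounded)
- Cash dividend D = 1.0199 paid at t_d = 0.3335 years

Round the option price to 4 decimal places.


Answer: Price = 14.9252

Derivation:
PV(D) = D * exp(-r * t_d) = 1.0199 * 0.98477607 = 1.00437312
S_0' = S_0 - PV(D) = 102.1000 - 1.00437312 = 101.09562688
d1 = (ln(S_0'/K) + (r + sigma^2/2)*T) / (sigma*sqrt(T)) = 0.10593707
d2 = d1 - sigma*sqrt(T) = -0.31047619
exp(-rT) = 0.93332668
N(d1) = 0.54218386; N(d2) = 0.37809943
C = S_0' * N(d1) - K * exp(-rT) * N(d2) = 101.09562688 * 0.54218386 - 113.0300 * 0.93332668 * 0.37809943 = 14.9252


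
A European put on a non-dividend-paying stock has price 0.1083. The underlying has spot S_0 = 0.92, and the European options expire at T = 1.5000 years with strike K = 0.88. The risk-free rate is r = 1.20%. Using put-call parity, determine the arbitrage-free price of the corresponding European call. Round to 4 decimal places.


Answer: Call price = 0.1640

Derivation:
Put-call parity: C - P = S_0 * exp(-qT) - K * exp(-rT).
S_0 * exp(-qT) = 0.9200 * 1.00000000 = 0.92000000
K * exp(-rT) = 0.8800 * 0.98216103 = 0.86430171
C = P + S*exp(-qT) - K*exp(-rT)
C = 0.1083 + 0.92000000 - 0.86430171 = 0.1640


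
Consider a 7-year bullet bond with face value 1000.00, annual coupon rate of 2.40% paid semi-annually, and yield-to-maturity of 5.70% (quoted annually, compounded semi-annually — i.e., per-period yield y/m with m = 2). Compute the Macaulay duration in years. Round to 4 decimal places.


Answer: Macaulay duration = 6.4132 years

Derivation:
Coupon per period c = face * coupon_rate / m = 12.000000
Periods per year m = 2; per-period yield y/m = 0.028500
Number of cashflows N = 14
Cashflows (t years, CF_t, discount factor 1/(1+y/m)^(m*t), PV):
  t = 0.5000: CF_t = 12.000000, DF = 0.972290, PV = 11.667477
  t = 1.0000: CF_t = 12.000000, DF = 0.945347, PV = 11.344168
  t = 1.5000: CF_t = 12.000000, DF = 0.919152, PV = 11.029818
  t = 2.0000: CF_t = 12.000000, DF = 0.893682, PV = 10.724179
  t = 2.5000: CF_t = 12.000000, DF = 0.868917, PV = 10.427009
  t = 3.0000: CF_t = 12.000000, DF = 0.844840, PV = 10.138074
  t = 3.5000: CF_t = 12.000000, DF = 0.821429, PV = 9.857146
  t = 4.0000: CF_t = 12.000000, DF = 0.798667, PV = 9.584002
  t = 4.5000: CF_t = 12.000000, DF = 0.776536, PV = 9.318426
  t = 5.0000: CF_t = 12.000000, DF = 0.755018, PV = 9.060210
  t = 5.5000: CF_t = 12.000000, DF = 0.734096, PV = 8.809150
  t = 6.0000: CF_t = 12.000000, DF = 0.713754, PV = 8.565046
  t = 6.5000: CF_t = 12.000000, DF = 0.693976, PV = 8.327706
  t = 7.0000: CF_t = 1012.000000, DF = 0.674745, PV = 682.842224
Price P = sum_t PV_t = 811.694636
Macaulay numerator sum_t t * PV_t:
  t * PV_t at t = 0.5000: 5.833738
  t * PV_t at t = 1.0000: 11.344168
  t * PV_t at t = 1.5000: 16.544727
  t * PV_t at t = 2.0000: 21.448358
  t * PV_t at t = 2.5000: 26.067524
  t * PV_t at t = 3.0000: 30.414223
  t * PV_t at t = 3.5000: 34.500010
  t * PV_t at t = 4.0000: 38.336006
  t * PV_t at t = 4.5000: 41.932919
  t * PV_t at t = 5.0000: 45.301052
  t * PV_t at t = 5.5000: 48.450323
  t * PV_t at t = 6.0000: 51.390275
  t * PV_t at t = 6.5000: 54.130091
  t * PV_t at t = 7.0000: 4779.895567
Macaulay duration D = (sum_t t * PV_t) / P = 5205.588983 / 811.694636 = 6.413236


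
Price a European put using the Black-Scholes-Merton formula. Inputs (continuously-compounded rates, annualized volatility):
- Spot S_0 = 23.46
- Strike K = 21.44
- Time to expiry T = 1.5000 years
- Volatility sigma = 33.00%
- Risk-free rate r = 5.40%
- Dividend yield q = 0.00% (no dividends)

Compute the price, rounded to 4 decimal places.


d1 = (ln(S/K) + (r - q + 0.5*sigma^2) * T) / (sigma * sqrt(T)) = 0.62527186
d2 = d1 - sigma * sqrt(T) = 0.22110605
exp(-rT) = 0.92219369; exp(-qT) = 1.00000000
P = K * exp(-rT) * N(-d2) - S_0 * exp(-qT) * N(-d1)
N(-d1) = 0.26589632; N(-d2) = 0.41250493
P = 21.4400 * 0.92219369 * 0.41250493 - 23.4600 * 1.00000000 * 0.26589632 = 1.9181

Answer: Price = 1.9181


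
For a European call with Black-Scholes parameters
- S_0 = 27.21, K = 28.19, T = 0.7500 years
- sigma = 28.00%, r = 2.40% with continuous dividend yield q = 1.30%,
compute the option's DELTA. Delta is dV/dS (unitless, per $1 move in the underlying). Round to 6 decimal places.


Answer: Delta = 0.498843

Derivation:
d1 = 0.0093499718; d2 = -0.2331371413
phi(d1) = 0.3989248426; exp(-qT) = 0.9902973771; exp(-rT) = 0.9821610324
N(d1) = 0.5037300447
Delta = exp(-qT) * N(d1) = 0.9902973771 * 0.5037300447 = 0.498843


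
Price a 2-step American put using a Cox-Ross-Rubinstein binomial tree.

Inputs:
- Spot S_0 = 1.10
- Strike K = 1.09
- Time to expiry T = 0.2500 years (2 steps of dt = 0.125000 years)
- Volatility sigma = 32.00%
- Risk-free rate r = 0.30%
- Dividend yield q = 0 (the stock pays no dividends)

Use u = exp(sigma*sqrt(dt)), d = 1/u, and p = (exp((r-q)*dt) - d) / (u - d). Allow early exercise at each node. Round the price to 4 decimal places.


dt = T/N = 0.125000
u = exp(sigma*sqrt(dt)) = 1.119785; d = 1/u = 0.893028
p = (exp((r-q)*dt) - d) / (u - d) = 0.473400
Discount per step: exp(-r*dt) = 0.999625
Stock lattice S(k, i) with i counting down-moves:
  k=0: S(0,0) = 1.1000
  k=1: S(1,0) = 1.2318; S(1,1) = 0.9823
  k=2: S(2,0) = 1.3793; S(2,1) = 1.1000; S(2,2) = 0.8772
Terminal payoffs V(N, i) = max(K - S_T, 0):
  V(2,0) = 0.000000; V(2,1) = 0.000000; V(2,2) = 0.212751
Backward induction: V(k, i) = exp(-r*dt) * [p * V(k+1, i) + (1-p) * V(k+1, i+1)]; then take max(V_cont, immediate exercise) for American.
  V(1,0) = exp(-r*dt) * [p*0.000000 + (1-p)*0.000000] = 0.000000; exercise = 0.000000; V(1,0) = max -> 0.000000
  V(1,1) = exp(-r*dt) * [p*0.000000 + (1-p)*0.212751] = 0.111992; exercise = 0.107669; V(1,1) = max -> 0.111992
  V(0,0) = exp(-r*dt) * [p*0.000000 + (1-p)*0.111992] = 0.058953; exercise = 0.000000; V(0,0) = max -> 0.058953

Answer: Price = V(0,0) = 0.0590


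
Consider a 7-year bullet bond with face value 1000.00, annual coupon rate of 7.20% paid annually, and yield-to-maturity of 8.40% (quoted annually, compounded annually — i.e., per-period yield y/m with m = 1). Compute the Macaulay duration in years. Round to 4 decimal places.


Coupon per period c = face * coupon_rate / m = 72.000000
Periods per year m = 1; per-period yield y/m = 0.084000
Number of cashflows N = 7
Cashflows (t years, CF_t, discount factor 1/(1+y/m)^(m*t), PV):
  t = 1.0000: CF_t = 72.000000, DF = 0.922509, PV = 66.420664
  t = 2.0000: CF_t = 72.000000, DF = 0.851023, PV = 61.273675
  t = 3.0000: CF_t = 72.000000, DF = 0.785077, PV = 56.525531
  t = 4.0000: CF_t = 72.000000, DF = 0.724241, PV = 52.145324
  t = 5.0000: CF_t = 72.000000, DF = 0.668119, PV = 48.104542
  t = 6.0000: CF_t = 72.000000, DF = 0.616346, PV = 44.376884
  t = 7.0000: CF_t = 1072.000000, DF = 0.568585, PV = 609.522596
Price P = sum_t PV_t = 938.369216
Macaulay numerator sum_t t * PV_t:
  t * PV_t at t = 1.0000: 66.420664
  t * PV_t at t = 2.0000: 122.547351
  t * PV_t at t = 3.0000: 169.576593
  t * PV_t at t = 4.0000: 208.581295
  t * PV_t at t = 5.0000: 240.522711
  t * PV_t at t = 6.0000: 266.261303
  t * PV_t at t = 7.0000: 4266.658169
Macaulay duration D = (sum_t t * PV_t) / P = 5340.568085 / 938.369216 = 5.691329

Answer: Macaulay duration = 5.6913 years


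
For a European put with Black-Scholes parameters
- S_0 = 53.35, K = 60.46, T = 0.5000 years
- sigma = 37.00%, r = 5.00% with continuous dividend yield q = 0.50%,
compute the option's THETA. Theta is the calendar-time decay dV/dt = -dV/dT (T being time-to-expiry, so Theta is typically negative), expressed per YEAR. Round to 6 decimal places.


d1 = -0.2613734661; d2 = -0.5230029751
phi(d1) = 0.3855453021; exp(-qT) = 0.9975031224; exp(-rT) = 0.9753099120
Theta = -S*exp(-qT)*phi(d1)*sigma/(2*sqrt(T)) + r*K*exp(-rT)*N(-d2) - q*S*exp(-qT)*N(-d1)
N(-d1) = 0.6030977415; N(-d2) = 0.6995139086; sqrt(T) = 0.7071067812
Term 1 = -53.3500 * 0.9975031224 * 0.3855453021 * 0.3700 / (2 * 0.7071067812) = -5.3679792620
Term 2 = 0.0500 * 60.4600 * 0.9753099120 * 0.6995139086 = 2.0624201314
Term 3 = -0.0050 * 53.3500 * 0.9975031224 * 0.6030977415 = -0.1604746341
Theta = -5.3679792620 + (2.0624201314) + (-0.1604746341) = -3.466034

Answer: Theta = -3.466034


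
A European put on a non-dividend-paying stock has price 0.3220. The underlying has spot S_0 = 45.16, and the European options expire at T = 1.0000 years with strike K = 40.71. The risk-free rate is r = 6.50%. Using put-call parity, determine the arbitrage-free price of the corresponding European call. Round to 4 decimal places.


Answer: Call price = 7.3340

Derivation:
Put-call parity: C - P = S_0 * exp(-qT) - K * exp(-rT).
S_0 * exp(-qT) = 45.1600 * 1.00000000 = 45.16000000
K * exp(-rT) = 40.7100 * 0.93706746 = 38.14801643
C = P + S*exp(-qT) - K*exp(-rT)
C = 0.3220 + 45.16000000 - 38.14801643 = 7.3340


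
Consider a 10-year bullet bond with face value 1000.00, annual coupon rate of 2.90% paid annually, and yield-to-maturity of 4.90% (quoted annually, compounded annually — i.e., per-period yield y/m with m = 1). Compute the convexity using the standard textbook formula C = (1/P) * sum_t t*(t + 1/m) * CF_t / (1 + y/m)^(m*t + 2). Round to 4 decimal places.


Coupon per period c = face * coupon_rate / m = 29.000000
Periods per year m = 1; per-period yield y/m = 0.049000
Number of cashflows N = 10
Cashflows (t years, CF_t, discount factor 1/(1+y/m)^(m*t), PV):
  t = 1.0000: CF_t = 29.000000, DF = 0.953289, PV = 27.645377
  t = 2.0000: CF_t = 29.000000, DF = 0.908760, PV = 26.354029
  t = 3.0000: CF_t = 29.000000, DF = 0.866310, PV = 25.123002
  t = 4.0000: CF_t = 29.000000, DF = 0.825844, PV = 23.949478
  t = 5.0000: CF_t = 29.000000, DF = 0.787268, PV = 22.830770
  t = 6.0000: CF_t = 29.000000, DF = 0.750494, PV = 21.764318
  t = 7.0000: CF_t = 29.000000, DF = 0.715437, PV = 20.747682
  t = 8.0000: CF_t = 29.000000, DF = 0.682018, PV = 19.778534
  t = 9.0000: CF_t = 29.000000, DF = 0.650161, PV = 18.854656
  t = 10.0000: CF_t = 1029.000000, DF = 0.619791, PV = 637.764722
Price P = sum_t PV_t = 844.812567
Convexity numerator sum_t t*(t + 1/m) * CF_t / (1+y/m)^(m*t + 2):
  t = 1.0000: term = 50.246004
  t = 2.0000: term = 143.696866
  t = 3.0000: term = 273.969239
  t = 4.0000: term = 435.286366
  t = 5.0000: term = 622.430457
  t = 6.0000: term = 830.698417
  t = 7.0000: term = 1055.860714
  t = 8.0000: term = 1294.123169
  t = 9.0000: term = 1542.091478
  t = 10.0000: term = 63753.231291
Convexity = (1/P) * sum = 70001.634000 / 844.812567 = 82.860550

Answer: Convexity = 82.8606


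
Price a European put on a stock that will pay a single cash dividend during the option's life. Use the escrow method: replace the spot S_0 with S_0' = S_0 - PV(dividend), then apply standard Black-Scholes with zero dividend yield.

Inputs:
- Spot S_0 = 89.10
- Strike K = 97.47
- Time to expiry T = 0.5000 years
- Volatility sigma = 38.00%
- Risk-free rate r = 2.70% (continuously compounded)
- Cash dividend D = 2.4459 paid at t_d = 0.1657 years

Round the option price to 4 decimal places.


PV(D) = D * exp(-r * t_d) = 2.4459 * 0.99553609 = 2.43498173
S_0' = S_0 - PV(D) = 89.1000 - 2.43498173 = 86.66501827
d1 = (ln(S_0'/K) + (r + sigma^2/2)*T) / (sigma*sqrt(T)) = -0.25267648
d2 = d1 - sigma*sqrt(T) = -0.52137706
exp(-rT) = 0.98659072
N(-d1) = 0.59974089; N(-d2) = 0.69894793
P = K * exp(-rT) * N(-d2) - S_0' * N(-d1) = 97.4700 * 0.98659072 * 0.69894793 - 86.66501827 * 0.59974089 = 15.2364

Answer: Price = 15.2364


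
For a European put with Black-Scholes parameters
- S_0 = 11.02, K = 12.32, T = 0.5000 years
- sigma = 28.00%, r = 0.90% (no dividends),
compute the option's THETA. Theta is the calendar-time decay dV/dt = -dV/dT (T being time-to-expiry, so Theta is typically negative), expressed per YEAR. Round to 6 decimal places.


Answer: Theta = -0.708057

Derivation:
d1 = -0.4414980509; d2 = -0.6394879496
phi(d1) = 0.3618958565; exp(-qT) = 1.0000000000; exp(-rT) = 0.9955101098
Theta = -S*exp(-qT)*phi(d1)*sigma/(2*sqrt(T)) + r*K*exp(-rT)*N(-d2) - q*S*exp(-qT)*N(-d1)
N(-d1) = 0.6705737639; N(-d2) = 0.7387472248; sqrt(T) = 0.7071067812
Term 1 = -11.0200 * 1.0000000000 * 0.3618958565 * 0.2800 / (2 * 0.7071067812) = -0.7896019982
Term 2 = 0.0090 * 12.3200 * 0.9955101098 * 0.7387472248 = 0.0815445151
Term 3 = 0 (no dividend yield, q = 0)
Theta = -0.7896019982 + (0.0815445151) + (0.0000000000) = -0.708057


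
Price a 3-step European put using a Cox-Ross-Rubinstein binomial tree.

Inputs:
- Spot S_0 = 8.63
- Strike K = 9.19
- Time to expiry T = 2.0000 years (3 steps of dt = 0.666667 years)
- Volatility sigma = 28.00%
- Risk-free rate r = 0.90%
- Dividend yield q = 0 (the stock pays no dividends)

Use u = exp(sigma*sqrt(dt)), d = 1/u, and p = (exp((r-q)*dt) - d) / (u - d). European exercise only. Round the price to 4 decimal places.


Answer: Price = V(0,0) = 1.6890

Derivation:
dt = T/N = 0.666667
u = exp(sigma*sqrt(dt)) = 1.256863; d = 1/u = 0.795632
p = (exp((r-q)*dt) - d) / (u - d) = 0.456141
Discount per step: exp(-r*dt) = 0.994018
Stock lattice S(k, i) with i counting down-moves:
  k=0: S(0,0) = 8.6300
  k=1: S(1,0) = 10.8467; S(1,1) = 6.8663
  k=2: S(2,0) = 13.6329; S(2,1) = 8.6300; S(2,2) = 5.4630
  k=3: S(3,0) = 17.1346; S(3,1) = 10.8467; S(3,2) = 6.8663; S(3,3) = 4.3466
Terminal payoffs V(N, i) = max(K - S_T, 0):
  V(3,0) = 0.000000; V(3,1) = 0.000000; V(3,2) = 2.323699; V(3,3) = 4.843428
Backward induction: V(k, i) = exp(-r*dt) * [p * V(k+1, i) + (1-p) * V(k+1, i+1)].
  V(2,0) = exp(-r*dt) * [p*0.000000 + (1-p)*0.000000] = 0.000000
  V(2,1) = exp(-r*dt) * [p*0.000000 + (1-p)*2.323699] = 1.256206
  V(2,2) = exp(-r*dt) * [p*2.323699 + (1-p)*4.843428] = 3.671980
  V(1,0) = exp(-r*dt) * [p*0.000000 + (1-p)*1.256206] = 0.679112
  V(1,1) = exp(-r*dt) * [p*1.256206 + (1-p)*3.671980] = 2.554673
  V(0,0) = exp(-r*dt) * [p*0.679112 + (1-p)*2.554673] = 1.688989


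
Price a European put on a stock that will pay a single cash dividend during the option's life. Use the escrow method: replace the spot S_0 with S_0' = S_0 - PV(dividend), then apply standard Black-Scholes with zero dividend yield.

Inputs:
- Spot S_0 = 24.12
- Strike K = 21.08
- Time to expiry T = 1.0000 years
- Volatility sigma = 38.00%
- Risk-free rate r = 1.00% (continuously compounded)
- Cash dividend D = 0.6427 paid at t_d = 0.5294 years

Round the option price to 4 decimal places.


PV(D) = D * exp(-r * t_d) = 0.6427 * 0.99471999 = 0.63930654
S_0' = S_0 - PV(D) = 24.1200 - 0.63930654 = 23.48069346
d1 = (ln(S_0'/K) + (r + sigma^2/2)*T) / (sigma*sqrt(T)) = 0.50014159
d2 = d1 - sigma*sqrt(T) = 0.12014159
exp(-rT) = 0.99004983
N(-d1) = 0.30848769; N(-d2) = 0.45218549
P = K * exp(-rT) * N(-d2) - S_0' * N(-d1) = 21.0800 * 0.99004983 * 0.45218549 - 23.48069346 * 0.30848769 = 2.1937

Answer: Price = 2.1937


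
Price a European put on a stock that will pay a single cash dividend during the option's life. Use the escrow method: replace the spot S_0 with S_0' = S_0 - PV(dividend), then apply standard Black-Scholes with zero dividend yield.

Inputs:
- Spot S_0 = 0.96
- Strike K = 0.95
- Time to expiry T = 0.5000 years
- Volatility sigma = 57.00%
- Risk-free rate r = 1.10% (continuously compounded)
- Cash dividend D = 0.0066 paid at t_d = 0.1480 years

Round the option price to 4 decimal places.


PV(D) = D * exp(-r * t_d) = 0.0066 * 0.99837332 = 0.00658926
S_0' = S_0 - PV(D) = 0.9600 - 0.00658926 = 0.95341074
d1 = (ln(S_0'/K) + (r + sigma^2/2)*T) / (sigma*sqrt(T)) = 0.22406308
d2 = d1 - sigma*sqrt(T) = -0.17898778
exp(-rT) = 0.99451510
N(-d1) = 0.41135411; N(-d2) = 0.57102635
P = K * exp(-rT) * N(-d2) - S_0' * N(-d1) = 0.9500 * 0.99451510 * 0.57102635 - 0.95341074 * 0.41135411 = 0.1473

Answer: Price = 0.1473


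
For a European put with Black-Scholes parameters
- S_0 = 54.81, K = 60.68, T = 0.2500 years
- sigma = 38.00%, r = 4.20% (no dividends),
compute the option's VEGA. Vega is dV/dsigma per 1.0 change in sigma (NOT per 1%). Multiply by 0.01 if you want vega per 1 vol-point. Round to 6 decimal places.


d1 = -0.3852183970; d2 = -0.5752183970
phi(d1) = 0.3704135703; exp(-qT) = 1.0000000000; exp(-rT) = 0.9895549326
Vega = S * exp(-qT) * phi(d1) * sqrt(T) = 54.8100 * 1.0000000000 * 0.3704135703 * 0.5000000000 = 10.151184

Answer: Vega = 10.151184


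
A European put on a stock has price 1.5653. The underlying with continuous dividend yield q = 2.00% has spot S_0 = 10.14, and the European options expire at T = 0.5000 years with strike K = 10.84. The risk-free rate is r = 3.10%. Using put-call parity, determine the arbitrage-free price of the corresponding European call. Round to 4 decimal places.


Answer: Call price = 0.9311

Derivation:
Put-call parity: C - P = S_0 * exp(-qT) - K * exp(-rT).
S_0 * exp(-qT) = 10.1400 * 0.99004983 = 10.03910531
K * exp(-rT) = 10.8400 * 0.98461951 = 10.67327545
C = P + S*exp(-qT) - K*exp(-rT)
C = 1.5653 + 10.03910531 - 10.67327545 = 0.9311


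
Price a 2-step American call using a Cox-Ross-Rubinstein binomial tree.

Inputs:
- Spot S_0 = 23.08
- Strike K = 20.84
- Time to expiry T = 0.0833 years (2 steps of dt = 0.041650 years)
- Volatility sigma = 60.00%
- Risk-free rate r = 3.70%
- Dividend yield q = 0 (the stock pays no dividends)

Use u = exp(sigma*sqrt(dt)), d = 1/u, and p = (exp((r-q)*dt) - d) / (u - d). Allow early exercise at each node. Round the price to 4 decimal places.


Answer: Price = V(0,0) = 3.0641

Derivation:
dt = T/N = 0.041650
u = exp(sigma*sqrt(dt)) = 1.130263; d = 1/u = 0.884750
p = (exp((r-q)*dt) - d) / (u - d) = 0.475707
Discount per step: exp(-r*dt) = 0.998460
Stock lattice S(k, i) with i counting down-moves:
  k=0: S(0,0) = 23.0800
  k=1: S(1,0) = 26.0865; S(1,1) = 20.4200
  k=2: S(2,0) = 29.4846; S(2,1) = 23.0800; S(2,2) = 18.0666
Terminal payoffs V(N, i) = max(S_T - K, 0):
  V(2,0) = 8.644551; V(2,1) = 2.240000; V(2,2) = 0.000000
Backward induction: V(k, i) = exp(-r*dt) * [p * V(k+1, i) + (1-p) * V(k+1, i+1)]; then take max(V_cont, immediate exercise) for American.
  V(1,0) = exp(-r*dt) * [p*8.644551 + (1-p)*2.240000] = 5.278551; exercise = 5.246461; V(1,0) = max -> 5.278551
  V(1,1) = exp(-r*dt) * [p*2.240000 + (1-p)*0.000000] = 1.063944; exercise = 0.000000; V(1,1) = max -> 1.063944
  V(0,0) = exp(-r*dt) * [p*5.278551 + (1-p)*1.063944] = 3.064138; exercise = 2.240000; V(0,0) = max -> 3.064138


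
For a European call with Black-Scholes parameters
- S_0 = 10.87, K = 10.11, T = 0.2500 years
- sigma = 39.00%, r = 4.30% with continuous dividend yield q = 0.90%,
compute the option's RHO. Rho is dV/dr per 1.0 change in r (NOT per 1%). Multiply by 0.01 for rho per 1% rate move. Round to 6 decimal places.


Answer: Rho = 1.561992

Derivation:
d1 = 0.5127906056; d2 = 0.3177906056
phi(d1) = 0.3497923327; exp(-qT) = 0.9977525294; exp(-rT) = 0.9893075748
N(d2) = 0.6246781114
Rho = K*T*exp(-rT)*N(d2) = 10.1100 * 0.2500 * 0.9893075748 * 0.6246781114 = 1.561992
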